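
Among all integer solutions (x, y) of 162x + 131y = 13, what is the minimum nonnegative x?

30

gcd(162, 131) = 1  (162 = 1*131 + 31, 131 = 4*31 + 7, 31 = 4*7 + 3, 7 = 2*3 + 1, 3 = 3*1).
1 divides 13, so solutions exist.
Back-substituting, 162*(-38) + 131*(47) = 1.
Scale by 13/1 = 13: (x₀, y₀) = (-494, 611).
General solution: x = -494 + 131t, y = 611 - 162t for integer t.
x ≥ 0: smallest is -494 mod 131 = 30 (at t = 4), with y = -37.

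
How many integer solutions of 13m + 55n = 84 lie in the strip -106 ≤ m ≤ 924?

gcd(55, 13):
  55 = 4*13 + 3
  13 = 4*3 + 1
  3 = 3*1
so gcd(55, 13) = 1.
Back-substitute for Bézout coefficients:
  1 = 13 - 4*3
  ... = 13*(17) + 55*(-4)
Scale by 84: particular solution (1428, -336); reduce m mod 55: (53, -11).
General solution: m = 53 + 55t, n = -11 - 13t for integer t.
-106 ≤ 53 + 55t ≤ 924 gives t ∈ [-2, 15], which is 18 values.

18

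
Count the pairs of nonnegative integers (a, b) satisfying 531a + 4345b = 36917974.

gcd(4345, 531) = 1  (4345 = 8·531 + 97, 531 = 5·97 + 46, 97 = 2·46 + 5, 46 = 9·5 + 1, 5 = 5·1).
Back-substituting, 531·(851) + 4345·(-104) = 1.
Scale by 36917974: one solution is (31417195874, -3839469296). Reduce a mod 4345: (4244, 7978).
General: a = 4244 + 4345t, b = 7978 - 531t.
a ≥ 0 ⇒ t ≥ 0; b ≥ 0 ⇒ t ≤ 15. So t ∈ [0, 15]: 16 solutions.

16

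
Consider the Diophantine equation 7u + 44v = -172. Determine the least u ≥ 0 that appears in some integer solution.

32

gcd(44, 7) = 1.
1 divides -172, so solutions exist.
By Bézout, 7·(19) + 44·(-3) = 1.
Scale by -172/1 = -172: (u₀, v₀) = (-3268, 516).
General solution: u = -3268 + 44t, v = 516 - 7t for integer t.
u ≥ 0: smallest is -3268 mod 44 = 32 (at t = 75), with v = -9.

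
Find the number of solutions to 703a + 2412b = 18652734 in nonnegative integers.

11

gcd(2412, 703) = 1.
By Bézout, 703×(199) + 2412×(-58) = 1.
One solution: (2142, 7109).
General: a = 2142 + 2412t, b = 7109 - 703t.
a ≥ 0 ⇒ t ≥ 0; b ≥ 0 ⇒ t ≤ 10. So t ∈ [0, 10]: 11 solutions.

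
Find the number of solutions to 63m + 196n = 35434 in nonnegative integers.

20

gcd(196, 63) = 7.
By Bézout, 63×(-3) + 196×(1) = 7.
One solution: (18, 175).
General: m = 18 + 28t, n = 175 - 9t.
m ≥ 0 ⇒ t ≥ 0; n ≥ 0 ⇒ t ≤ 19. So t ∈ [0, 19]: 20 solutions.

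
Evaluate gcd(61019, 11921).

gcd(61019, 11921) = 7  (61019 = 5*11921 + 1414, 11921 = 8*1414 + 609, 1414 = 2*609 + 196, 609 = 3*196 + 21, 196 = 9*21 + 7, 21 = 3*7).

7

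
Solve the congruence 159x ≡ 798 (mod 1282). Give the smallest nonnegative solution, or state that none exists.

900

gcd(1282, 159):
  1282 = 8·159 + 10
  159 = 15·10 + 9
  10 = 1·9 + 1
  9 = 9·1
so gcd(1282, 159) = 1.
1 divides 798, so solutions exist.
Back-substitute for Bézout coefficients:
  1 = 10 - 1·9
  ... = 159·(-129) + 1282·(16)
So 159·(-129) ≡ 1 (mod 1282); multiply by 798: x ≡ -102942 (mod 1282).
Smallest nonnegative: x = -102942 mod 1282 = 900.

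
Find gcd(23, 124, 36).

gcd(124, 23) = 1.
gcd(1, 36) = 1.

1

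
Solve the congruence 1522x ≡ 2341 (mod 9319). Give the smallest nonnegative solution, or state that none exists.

6204

gcd(9319, 1522) = 1  (9319 = 6·1522 + 187, 1522 = 8·187 + 26, 187 = 7·26 + 5, 26 = 5·5 + 1, 5 = 5·1).
1 divides 2341, so solutions exist.
Back-substituting, 1522·(1794) + 9319·(-293) = 1.
So 1522·(1794) ≡ 1 (mod 9319); multiply by 2341: x ≡ 4199754 (mod 9319).
Smallest nonnegative: x = 4199754 mod 9319 = 6204.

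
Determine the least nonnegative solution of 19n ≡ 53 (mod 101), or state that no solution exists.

40

gcd(101, 19) = 1.
1 divides 53, so solutions exist.
By Bézout, 19*(16) + 101*(-3) = 1.
So 19*(16) ≡ 1 (mod 101); multiply by 53: n ≡ 848 (mod 101).
Smallest nonnegative: n = 848 mod 101 = 40.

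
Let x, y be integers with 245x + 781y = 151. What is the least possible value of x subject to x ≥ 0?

109

gcd(781, 245):
  781 = 3·245 + 46
  245 = 5·46 + 15
  46 = 3·15 + 1
  15 = 15·1
so gcd(781, 245) = 1.
1 divides 151, so solutions exist.
Back-substitute for Bézout coefficients:
  1 = 46 - 3·15
  ... = 245·(-51) + 781·(16)
Scale by 151/1 = 151: (x₀, y₀) = (-7701, 2416).
General solution: x = -7701 + 781t, y = 2416 - 245t for integer t.
x ≥ 0: smallest is -7701 mod 781 = 109 (at t = 10), with y = -34.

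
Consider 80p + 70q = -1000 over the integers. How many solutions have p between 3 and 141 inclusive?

20

gcd(80, 70) = 10.
By Bézout, 80·(1) + 70·(-1) = 10.
Particular solution: (5, -20).
General solution: p = 5 + 7t, q = -20 - 8t for integer t.
3 ≤ 5 + 7t ≤ 141 gives t ∈ [0, 19], which is 20 values.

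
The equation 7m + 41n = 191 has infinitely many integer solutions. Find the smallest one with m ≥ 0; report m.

gcd(41, 7) = 1.
1 divides 191, so solutions exist.
By Bézout, 7×(6) + 41×(-1) = 1.
Scale by 191/1 = 191: (m₀, n₀) = (1146, -191).
General solution: m = 1146 + 41t, n = -191 - 7t for integer t.
m ≥ 0: smallest is 1146 mod 41 = 39 (at t = -27), with n = -2.

39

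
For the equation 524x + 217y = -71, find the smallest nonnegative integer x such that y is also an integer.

127

gcd(524, 217):
  524 = 2×217 + 90
  217 = 2×90 + 37
  90 = 2×37 + 16
  37 = 2×16 + 5
  16 = 3×5 + 1
  5 = 5×1
so gcd(524, 217) = 1.
1 divides -71, so solutions exist.
Back-substitute for Bézout coefficients:
  1 = 16 - 3×5
  ... = 524×(41) + 217×(-99)
Scale by -71/1 = -71: (x₀, y₀) = (-2911, 7029).
General solution: x = -2911 + 217t, y = 7029 - 524t for integer t.
x ≥ 0: smallest is -2911 mod 217 = 127 (at t = 14), with y = -307.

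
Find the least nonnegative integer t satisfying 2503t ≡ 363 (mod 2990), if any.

1571

gcd(2990, 2503):
  2990 = 1×2503 + 487
  2503 = 5×487 + 68
  487 = 7×68 + 11
  68 = 6×11 + 2
  11 = 5×2 + 1
  2 = 2×1
so gcd(2990, 2503) = 1.
1 divides 363, so solutions exist.
Back-substitute for Bézout coefficients:
  1 = 11 - 5×2
  ... = 2503×(-1363) + 2990×(1141)
So 2503×(-1363) ≡ 1 (mod 2990); multiply by 363: t ≡ -494769 (mod 2990).
Smallest nonnegative: t = -494769 mod 2990 = 1571.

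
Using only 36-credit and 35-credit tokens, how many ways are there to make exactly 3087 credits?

Need nonnegative integers with 36j + 35k = 3087.
gcd(36, 35) = 1, and 36·(1) + 35·(-1) = 1.
So (j₀, k₀) = (3087, -3087); general j = 3087 + 35t, k = -3087 - 36t.
j ≥ 0 ⇒ t ≥ -88; k ≥ 0 ⇒ t ≤ -86. That's 3 values of t.

3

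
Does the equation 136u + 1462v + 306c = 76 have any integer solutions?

no

gcd(1462, 136) = 34  (1462 = 10·136 + 102, 136 = 1·102 + 34, 102 = 3·34).
gcd(34, 306) = 34.
34 does not divide 76 (remainder 8), so no integer solutions.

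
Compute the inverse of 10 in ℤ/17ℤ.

12

gcd(17, 10) = 1.
By Bézout, 10×(-5) + 17×(3) = 1.
So 10×-5 ≡ 1 (mod 17), and -5 mod 17 = 12.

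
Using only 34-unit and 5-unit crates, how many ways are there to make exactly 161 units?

Need nonnegative integers with 34j + 5k = 161.
gcd(34, 5) = 1, and 34·(-1) + 5·(7) = 1.
So (j₀, k₀) = (-161, 1127); general j = -161 + 5t, k = 1127 - 34t.
j ≥ 0 ⇒ t ≥ 33; k ≥ 0 ⇒ t ≤ 33. That's 1 value of t.

1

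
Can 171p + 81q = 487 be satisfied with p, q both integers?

no

gcd(171, 81) = 9.
9 does not divide 487 (remainder 1), so no integer solutions.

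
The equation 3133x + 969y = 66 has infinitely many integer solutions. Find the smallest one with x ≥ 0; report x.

gcd(3133, 969):
  3133 = 3*969 + 226
  969 = 4*226 + 65
  226 = 3*65 + 31
  65 = 2*31 + 3
  31 = 10*3 + 1
  3 = 3*1
so gcd(3133, 969) = 1.
1 divides 66, so solutions exist.
Back-substitute for Bézout coefficients:
  1 = 31 - 10*3
  ... = 3133*(313) + 969*(-1012)
Scale by 66/1 = 66: (x₀, y₀) = (20658, -66792).
General solution: x = 20658 + 969t, y = -66792 - 3133t for integer t.
x ≥ 0: smallest is 20658 mod 969 = 309 (at t = -21), with y = -999.

309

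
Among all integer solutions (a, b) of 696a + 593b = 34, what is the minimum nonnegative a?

530

gcd(696, 593):
  696 = 1·593 + 103
  593 = 5·103 + 78
  103 = 1·78 + 25
  78 = 3·25 + 3
  25 = 8·3 + 1
  3 = 3·1
so gcd(696, 593) = 1.
1 divides 34, so solutions exist.
Back-substitute for Bézout coefficients:
  1 = 25 - 8·3
  ... = 696·(190) + 593·(-223)
Scale by 34/1 = 34: (a₀, b₀) = (6460, -7582).
General solution: a = 6460 + 593t, b = -7582 - 696t for integer t.
a ≥ 0: smallest is 6460 mod 593 = 530 (at t = -10), with b = -622.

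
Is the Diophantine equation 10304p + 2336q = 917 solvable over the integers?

gcd(10304, 2336) = 32  (10304 = 4·2336 + 960, 2336 = 2·960 + 416, 960 = 2·416 + 128, 416 = 3·128 + 32, 128 = 4·32).
32 does not divide 917 (remainder 21), so no integer solutions.

no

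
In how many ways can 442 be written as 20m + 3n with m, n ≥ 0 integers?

7

gcd(20, 3) = 1  (20 = 6×3 + 2, 3 = 1×2 + 1, 2 = 2×1).
Back-substituting, 20×(-1) + 3×(7) = 1.
Scale by 442: one solution is (-442, 3094). Reduce m mod 3: (2, 134).
General: m = 2 + 3t, n = 134 - 20t.
m ≥ 0 ⇒ t ≥ 0; n ≥ 0 ⇒ t ≤ 6. So t ∈ [0, 6]: 7 solutions.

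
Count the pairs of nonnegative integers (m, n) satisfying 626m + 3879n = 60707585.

25

gcd(3879, 626) = 1  (3879 = 6*626 + 123, 626 = 5*123 + 11, 123 = 11*11 + 2, 11 = 5*2 + 1, 2 = 2*1).
Back-substituting, 626*(1766) + 3879*(-285) = 1.
Scale by 60707585: one solution is (107209595110, -17301661725). Reduce m mod 3879: (1012, 15487).
General: m = 1012 + 3879t, n = 15487 - 626t.
m ≥ 0 ⇒ t ≥ 0; n ≥ 0 ⇒ t ≤ 24. So t ∈ [0, 24]: 25 solutions.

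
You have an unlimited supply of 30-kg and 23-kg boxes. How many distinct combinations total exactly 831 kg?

Need nonnegative integers with 30j + 23k = 831.
gcd(30, 23) = 1, and 30·(10) + 23·(-13) = 1.
So (j₀, k₀) = (8310, -10803); general j = 8310 + 23t, k = -10803 - 30t.
j ≥ 0 ⇒ t ≥ -361; k ≥ 0 ⇒ t ≤ -361. That's 1 value of t.

1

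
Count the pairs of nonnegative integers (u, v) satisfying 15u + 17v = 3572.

gcd(17, 15) = 1.
By Bézout, 15×(8) + 17×(-7) = 1.
One solution: (16, 196).
General: u = 16 + 17t, v = 196 - 15t.
u ≥ 0 ⇒ t ≥ 0; v ≥ 0 ⇒ t ≤ 13. So t ∈ [0, 13]: 14 solutions.

14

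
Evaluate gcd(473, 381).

1

gcd(473, 381):
  473 = 1×381 + 92
  381 = 4×92 + 13
  92 = 7×13 + 1
  13 = 13×1
so gcd(473, 381) = 1.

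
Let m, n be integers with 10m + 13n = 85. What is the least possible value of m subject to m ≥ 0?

gcd(13, 10) = 1.
1 divides 85, so solutions exist.
By Bézout, 10×(4) + 13×(-3) = 1.
Scale by 85/1 = 85: (m₀, n₀) = (340, -255).
General solution: m = 340 + 13t, n = -255 - 10t for integer t.
m ≥ 0: smallest is 340 mod 13 = 2 (at t = -26), with n = 5.

2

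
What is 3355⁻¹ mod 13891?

gcd(13891, 3355):
  13891 = 4·3355 + 471
  3355 = 7·471 + 58
  471 = 8·58 + 7
  58 = 8·7 + 2
  7 = 3·2 + 1
  2 = 2·1
so gcd(13891, 3355) = 1.
Back-substitute for Bézout coefficients:
  1 = 7 - 3·2
  ... = 3355·(-5987) + 13891·(1446)
So 3355·-5987 ≡ 1 (mod 13891), and -5987 mod 13891 = 7904.

7904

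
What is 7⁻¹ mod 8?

7

gcd(8, 7) = 1  (8 = 1×7 + 1, 7 = 7×1).
Back-substituting, 7×(-1) + 8×(1) = 1.
So 7×-1 ≡ 1 (mod 8), and -1 mod 8 = 7.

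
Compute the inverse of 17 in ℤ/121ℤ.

gcd(121, 17) = 1.
By Bézout, 17×(57) + 121×(-8) = 1.
So 17×57 ≡ 1 (mod 121), and 57 mod 121 = 57.

57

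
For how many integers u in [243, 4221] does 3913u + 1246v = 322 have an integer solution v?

gcd(3913, 1246) = 7.
By Bézout, 3913·(57) + 1246·(-179) = 7.
Particular solution: (130, -408).
General solution: u = 130 + 178t, v = -408 - 559t for integer t.
243 ≤ 130 + 178t ≤ 4221 gives t ∈ [1, 22], which is 22 values.

22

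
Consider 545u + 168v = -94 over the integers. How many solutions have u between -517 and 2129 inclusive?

gcd(545, 168):
  545 = 3×168 + 41
  168 = 4×41 + 4
  41 = 10×4 + 1
  4 = 4×1
so gcd(545, 168) = 1.
Back-substitute for Bézout coefficients:
  1 = 41 - 10×4
  ... = 545×(41) + 168×(-133)
Scale by -94: particular solution (-3854, 12502); reduce u mod 168: (10, -33).
General solution: u = 10 + 168t, v = -33 - 545t for integer t.
-517 ≤ 10 + 168t ≤ 2129 gives t ∈ [-3, 12], which is 16 values.

16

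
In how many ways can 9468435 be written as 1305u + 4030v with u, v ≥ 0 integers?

gcd(4030, 1305):
  4030 = 3*1305 + 115
  1305 = 11*115 + 40
  115 = 2*40 + 35
  40 = 1*35 + 5
  35 = 7*5
so gcd(4030, 1305) = 5.
Back-substitute for Bézout coefficients:
  5 = 40 - 1*35
  ... = 1305*(105) + 4030*(-34)
Scale by 1893687: one solution is (198837135, -64385358). Reduce u mod 806: (159, 2298).
General: u = 159 + 806t, v = 2298 - 261t.
u ≥ 0 ⇒ t ≥ 0; v ≥ 0 ⇒ t ≤ 8. So t ∈ [0, 8]: 9 solutions.

9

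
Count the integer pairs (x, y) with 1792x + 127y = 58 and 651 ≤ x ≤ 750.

gcd(1792, 127) = 1  (1792 = 14×127 + 14, 127 = 9×14 + 1, 14 = 14×1).
Back-substituting, 1792×(-9) + 127×(127) = 1.
Scale by 58: particular solution (-522, 7366); reduce x mod 127: (113, -1594).
General solution: x = 113 + 127t, y = -1594 - 1792t for integer t.
651 ≤ 113 + 127t ≤ 750 gives t ∈ [5, 5], which is 1 value.

1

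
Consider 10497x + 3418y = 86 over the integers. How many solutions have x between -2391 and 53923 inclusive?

16

gcd(10497, 3418):
  10497 = 3×3418 + 243
  3418 = 14×243 + 16
  243 = 15×16 + 3
  16 = 5×3 + 1
  3 = 3×1
so gcd(10497, 3418) = 1.
Back-substitute for Bézout coefficients:
  1 = 16 - 5×3
  ... = 10497×(-1069) + 3418×(3283)
Scale by 86: particular solution (-91934, 282338); reduce x mod 3418: (352, -1081).
General solution: x = 352 + 3418t, y = -1081 - 10497t for integer t.
-2391 ≤ 352 + 3418t ≤ 53923 gives t ∈ [0, 15], which is 16 values.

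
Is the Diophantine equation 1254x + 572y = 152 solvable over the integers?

no

gcd(1254, 572) = 22.
22 does not divide 152 (remainder 20), so no integer solutions.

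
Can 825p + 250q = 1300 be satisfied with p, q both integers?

yes

gcd(825, 250):
  825 = 3×250 + 75
  250 = 3×75 + 25
  75 = 3×25
so gcd(825, 250) = 25.
25 divides 1300, so integer solutions exist.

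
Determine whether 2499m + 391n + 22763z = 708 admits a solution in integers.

gcd(2499, 391) = 17  (2499 = 6*391 + 153, 391 = 2*153 + 85, 153 = 1*85 + 68, 85 = 1*68 + 17, 68 = 4*17).
gcd(17, 22763) = 17.
17 does not divide 708 (remainder 11), so no integer solutions.

no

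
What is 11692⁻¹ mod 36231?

32404

gcd(36231, 11692) = 1  (36231 = 3*11692 + 1155, 11692 = 10*1155 + 142, 1155 = 8*142 + 19, 142 = 7*19 + 9, 19 = 2*9 + 1, 9 = 9*1).
Back-substituting, 11692*(-3827) + 36231*(1235) = 1.
So 11692*-3827 ≡ 1 (mod 36231), and -3827 mod 36231 = 32404.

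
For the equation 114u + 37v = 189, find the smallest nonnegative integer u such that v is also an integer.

26

gcd(114, 37):
  114 = 3*37 + 3
  37 = 12*3 + 1
  3 = 3*1
so gcd(114, 37) = 1.
1 divides 189, so solutions exist.
Back-substitute for Bézout coefficients:
  1 = 37 - 12*3
  ... = 114*(-12) + 37*(37)
Scale by 189/1 = 189: (u₀, v₀) = (-2268, 6993).
General solution: u = -2268 + 37t, v = 6993 - 114t for integer t.
u ≥ 0: smallest is -2268 mod 37 = 26 (at t = 62), with v = -75.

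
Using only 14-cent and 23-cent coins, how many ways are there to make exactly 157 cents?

1

Need nonnegative integers with 14j + 23k = 157.
gcd(14, 23) = 1, and 14·(5) + 23·(-3) = 1.
So (j₀, k₀) = (785, -471); general j = 785 + 23t, k = -471 - 14t.
j ≥ 0 ⇒ t ≥ -34; k ≥ 0 ⇒ t ≤ -34. That's 1 value of t.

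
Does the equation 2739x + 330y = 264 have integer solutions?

yes

gcd(2739, 330) = 33.
33 divides 264, so integer solutions exist.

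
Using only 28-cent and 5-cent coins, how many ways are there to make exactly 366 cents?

3

Need nonnegative integers with 28j + 5k = 366.
gcd(28, 5) = 1, and 28·(2) + 5·(-11) = 1.
So (j₀, k₀) = (732, -4026); general j = 732 + 5t, k = -4026 - 28t.
j ≥ 0 ⇒ t ≥ -146; k ≥ 0 ⇒ t ≤ -144. That's 3 values of t.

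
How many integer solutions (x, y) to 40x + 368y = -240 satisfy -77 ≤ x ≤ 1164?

27

gcd(368, 40) = 8.
By Bézout, 40·(-9) + 368·(1) = 8.
Particular solution: (40, -5).
General solution: x = 40 + 46t, y = -5 - 5t for integer t.
-77 ≤ 40 + 46t ≤ 1164 gives t ∈ [-2, 24], which is 27 values.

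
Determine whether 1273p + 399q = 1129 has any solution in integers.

no

gcd(1273, 399):
  1273 = 3×399 + 76
  399 = 5×76 + 19
  76 = 4×19
so gcd(1273, 399) = 19.
19 does not divide 1129 (remainder 8), so no integer solutions.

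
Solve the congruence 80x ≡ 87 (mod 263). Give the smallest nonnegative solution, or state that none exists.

103

gcd(263, 80):
  263 = 3*80 + 23
  80 = 3*23 + 11
  23 = 2*11 + 1
  11 = 11*1
so gcd(263, 80) = 1.
1 divides 87, so solutions exist.
Back-substitute for Bézout coefficients:
  1 = 23 - 2*11
  ... = 80*(-23) + 263*(7)
So 80*(-23) ≡ 1 (mod 263); multiply by 87: x ≡ -2001 (mod 263).
Smallest nonnegative: x = -2001 mod 263 = 103.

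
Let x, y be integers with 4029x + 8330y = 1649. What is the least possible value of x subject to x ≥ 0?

gcd(8330, 4029):
  8330 = 2·4029 + 272
  4029 = 14·272 + 221
  272 = 1·221 + 51
  221 = 4·51 + 17
  51 = 3·17
so gcd(8330, 4029) = 17.
17 divides 1649, so solutions exist.
Back-substitute for Bézout coefficients:
  17 = 221 - 4·51
  ... = 4029·(153) + 8330·(-74)
Scale by 1649/17 = 97: (x₀, y₀) = (14841, -7178).
General solution: x = 14841 + 490t, y = -7178 - 237t for integer t.
x ≥ 0: smallest is 14841 mod 490 = 141 (at t = -30), with y = -68.

141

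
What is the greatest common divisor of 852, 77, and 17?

1

gcd(852, 77) = 1  (852 = 11·77 + 5, 77 = 15·5 + 2, 5 = 2·2 + 1, 2 = 2·1).
gcd(1, 17) = 1.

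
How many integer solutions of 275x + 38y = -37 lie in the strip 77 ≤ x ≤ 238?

gcd(275, 38):
  275 = 7·38 + 9
  38 = 4·9 + 2
  9 = 4·2 + 1
  2 = 2·1
so gcd(275, 38) = 1.
Back-substitute for Bézout coefficients:
  1 = 9 - 4·2
  ... = 275·(17) + 38·(-123)
Scale by -37: particular solution (-629, 4551); reduce x mod 38: (17, -124).
General solution: x = 17 + 38t, y = -124 - 275t for integer t.
77 ≤ 17 + 38t ≤ 238 gives t ∈ [2, 5], which is 4 values.

4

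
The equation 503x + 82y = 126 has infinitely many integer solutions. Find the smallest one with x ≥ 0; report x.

gcd(503, 82):
  503 = 6*82 + 11
  82 = 7*11 + 5
  11 = 2*5 + 1
  5 = 5*1
so gcd(503, 82) = 1.
1 divides 126, so solutions exist.
Back-substitute for Bézout coefficients:
  1 = 11 - 2*5
  ... = 503*(15) + 82*(-92)
Scale by 126/1 = 126: (x₀, y₀) = (1890, -11592).
General solution: x = 1890 + 82t, y = -11592 - 503t for integer t.
x ≥ 0: smallest is 1890 mod 82 = 4 (at t = -23), with y = -23.

4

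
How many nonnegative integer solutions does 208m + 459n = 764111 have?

gcd(459, 208) = 1  (459 = 2*208 + 43, 208 = 4*43 + 36, 43 = 1*36 + 7, 36 = 5*7 + 1, 7 = 7*1).
Back-substituting, 208*(64) + 459*(-29) = 1.
Scale by 764111: one solution is (48903104, -22159219). Reduce m mod 459: (326, 1517).
General: m = 326 + 459t, n = 1517 - 208t.
m ≥ 0 ⇒ t ≥ 0; n ≥ 0 ⇒ t ≤ 7. So t ∈ [0, 7]: 8 solutions.

8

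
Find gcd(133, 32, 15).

1

gcd(133, 32) = 1.
gcd(1, 15) = 1.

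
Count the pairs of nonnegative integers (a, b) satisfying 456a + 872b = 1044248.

gcd(872, 456) = 8  (872 = 1·456 + 416, 456 = 1·416 + 40, 416 = 10·40 + 16, 40 = 2·16 + 8, 16 = 2·8).
Back-substituting, 456·(44) + 872·(-23) = 8.
Scale by 130531: one solution is (5743364, -3002213). Reduce a mod 109: (45, 1174).
General: a = 45 + 109t, b = 1174 - 57t.
a ≥ 0 ⇒ t ≥ 0; b ≥ 0 ⇒ t ≤ 20. So t ∈ [0, 20]: 21 solutions.

21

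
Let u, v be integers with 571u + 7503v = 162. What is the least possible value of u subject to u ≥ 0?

gcd(7503, 571):
  7503 = 13*571 + 80
  571 = 7*80 + 11
  80 = 7*11 + 3
  11 = 3*3 + 2
  3 = 1*2 + 1
  2 = 2*1
so gcd(7503, 571) = 1.
1 divides 162, so solutions exist.
Back-substitute for Bézout coefficients:
  1 = 3 - 1*2
  ... = 571*(-2720) + 7503*(207)
Scale by 162/1 = 162: (u₀, v₀) = (-440640, 33534).
General solution: u = -440640 + 7503t, v = 33534 - 571t for integer t.
u ≥ 0: smallest is -440640 mod 7503 = 2037 (at t = 59), with v = -155.

2037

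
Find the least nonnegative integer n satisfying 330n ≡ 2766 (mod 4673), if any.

gcd(4673, 330):
  4673 = 14·330 + 53
  330 = 6·53 + 12
  53 = 4·12 + 5
  12 = 2·5 + 2
  5 = 2·2 + 1
  2 = 2·1
so gcd(4673, 330) = 1.
1 divides 2766, so solutions exist.
Back-substitute for Bézout coefficients:
  1 = 5 - 2·2
  ... = 330·(-1940) + 4673·(137)
So 330·(-1940) ≡ 1 (mod 4673); multiply by 2766: n ≡ -5366040 (mod 4673).
Smallest nonnegative: n = -5366040 mod 4673 = 3237.

3237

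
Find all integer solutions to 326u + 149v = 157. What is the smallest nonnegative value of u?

gcd(326, 149):
  326 = 2·149 + 28
  149 = 5·28 + 9
  28 = 3·9 + 1
  9 = 9·1
so gcd(326, 149) = 1.
1 divides 157, so solutions exist.
Back-substitute for Bézout coefficients:
  1 = 28 - 3·9
  ... = 326·(16) + 149·(-35)
Scale by 157/1 = 157: (u₀, v₀) = (2512, -5495).
General solution: u = 2512 + 149t, v = -5495 - 326t for integer t.
u ≥ 0: smallest is 2512 mod 149 = 128 (at t = -16), with v = -279.

128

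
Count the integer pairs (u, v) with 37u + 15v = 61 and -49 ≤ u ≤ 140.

gcd(37, 15):
  37 = 2·15 + 7
  15 = 2·7 + 1
  7 = 7·1
so gcd(37, 15) = 1.
Back-substitute for Bézout coefficients:
  1 = 15 - 2·7
  ... = 37·(-2) + 15·(5)
Scale by 61: particular solution (-122, 305); reduce u mod 15: (13, -28).
General solution: u = 13 + 15t, v = -28 - 37t for integer t.
-49 ≤ 13 + 15t ≤ 140 gives t ∈ [-4, 8], which is 13 values.

13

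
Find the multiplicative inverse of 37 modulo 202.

gcd(202, 37):
  202 = 5·37 + 17
  37 = 2·17 + 3
  17 = 5·3 + 2
  3 = 1·2 + 1
  2 = 2·1
so gcd(202, 37) = 1.
Back-substitute for Bézout coefficients:
  1 = 3 - 1·2
  ... = 37·(71) + 202·(-13)
So 37·71 ≡ 1 (mod 202), and 71 mod 202 = 71.

71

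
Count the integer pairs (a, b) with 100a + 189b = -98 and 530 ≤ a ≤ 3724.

17

gcd(189, 100) = 1  (189 = 1*100 + 89, 100 = 1*89 + 11, 89 = 8*11 + 1, 11 = 11*1).
Back-substituting, 100*(-17) + 189*(9) = 1.
Scale by -98: particular solution (1666, -882); reduce a mod 189: (154, -82).
General solution: a = 154 + 189t, b = -82 - 100t for integer t.
530 ≤ 154 + 189t ≤ 3724 gives t ∈ [2, 18], which is 17 values.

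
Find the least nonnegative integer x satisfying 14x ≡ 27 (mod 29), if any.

4

gcd(29, 14) = 1  (29 = 2·14 + 1, 14 = 14·1).
1 divides 27, so solutions exist.
Back-substituting, 14·(-2) + 29·(1) = 1.
So 14·(-2) ≡ 1 (mod 29); multiply by 27: x ≡ -54 (mod 29).
Smallest nonnegative: x = -54 mod 29 = 4.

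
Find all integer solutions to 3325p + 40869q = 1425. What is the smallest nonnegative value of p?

gcd(40869, 3325) = 19.
19 divides 1425, so solutions exist.
By Bézout, 3325*(295) + 40869*(-24) = 19.
Scale by 1425/19 = 75: (p₀, q₀) = (22125, -1800).
General solution: p = 22125 + 2151t, q = -1800 - 175t for integer t.
p ≥ 0: smallest is 22125 mod 2151 = 615 (at t = -10), with q = -50.

615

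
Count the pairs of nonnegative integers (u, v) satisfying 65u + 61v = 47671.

12

gcd(65, 61) = 1.
By Bézout, 65*(-15) + 61*(16) = 1.
One solution: (38, 741).
General: u = 38 + 61t, v = 741 - 65t.
u ≥ 0 ⇒ t ≥ 0; v ≥ 0 ⇒ t ≤ 11. So t ∈ [0, 11]: 12 solutions.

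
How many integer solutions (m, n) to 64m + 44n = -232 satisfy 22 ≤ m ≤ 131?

10

gcd(64, 44) = 4.
By Bézout, 64*(-2) + 44*(3) = 4.
Particular solution: (6, -14).
General solution: m = 6 + 11t, n = -14 - 16t for integer t.
22 ≤ 6 + 11t ≤ 131 gives t ∈ [2, 11], which is 10 values.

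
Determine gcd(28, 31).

gcd(31, 28):
  31 = 1*28 + 3
  28 = 9*3 + 1
  3 = 3*1
so gcd(31, 28) = 1.

1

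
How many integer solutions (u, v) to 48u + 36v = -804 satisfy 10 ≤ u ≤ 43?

gcd(48, 36) = 12  (48 = 1*36 + 12, 36 = 3*12).
Back-substituting, 48*(1) + 36*(-1) = 12.
Scale by -67: particular solution (-67, 67); reduce u mod 3: (2, -25).
General solution: u = 2 + 3t, v = -25 - 4t for integer t.
10 ≤ 2 + 3t ≤ 43 gives t ∈ [3, 13], which is 11 values.

11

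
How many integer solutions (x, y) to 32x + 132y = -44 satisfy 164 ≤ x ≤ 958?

gcd(132, 32) = 4  (132 = 4*32 + 4, 32 = 8*4).
Back-substituting, 32*(-4) + 132*(1) = 4.
Scale by -11: particular solution (44, -11); reduce x mod 33: (11, -3).
General solution: x = 11 + 33t, y = -3 - 8t for integer t.
164 ≤ 11 + 33t ≤ 958 gives t ∈ [5, 28], which is 24 values.

24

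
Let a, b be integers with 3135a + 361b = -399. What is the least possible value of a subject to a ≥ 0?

13

gcd(3135, 361):
  3135 = 8×361 + 247
  361 = 1×247 + 114
  247 = 2×114 + 19
  114 = 6×19
so gcd(3135, 361) = 19.
19 divides -399, so solutions exist.
Back-substitute for Bézout coefficients:
  19 = 247 - 2×114
  ... = 3135×(3) + 361×(-26)
Scale by -399/19 = -21: (a₀, b₀) = (-63, 546).
General solution: a = -63 + 19t, b = 546 - 165t for integer t.
a ≥ 0: smallest is -63 mod 19 = 13 (at t = 4), with b = -114.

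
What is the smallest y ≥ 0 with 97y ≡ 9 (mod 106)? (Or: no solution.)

105

gcd(106, 97):
  106 = 1×97 + 9
  97 = 10×9 + 7
  9 = 1×7 + 2
  7 = 3×2 + 1
  2 = 2×1
so gcd(106, 97) = 1.
1 divides 9, so solutions exist.
Back-substitute for Bézout coefficients:
  1 = 7 - 3×2
  ... = 97×(47) + 106×(-43)
So 97×(47) ≡ 1 (mod 106); multiply by 9: y ≡ 423 (mod 106).
Smallest nonnegative: y = 423 mod 106 = 105.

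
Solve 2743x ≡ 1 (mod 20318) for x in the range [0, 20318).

18881

gcd(20318, 2743):
  20318 = 7*2743 + 1117
  2743 = 2*1117 + 509
  1117 = 2*509 + 99
  509 = 5*99 + 14
  99 = 7*14 + 1
  14 = 14*1
so gcd(20318, 2743) = 1.
Back-substitute for Bézout coefficients:
  1 = 99 - 7*14
  ... = 2743*(-1437) + 20318*(194)
So 2743*-1437 ≡ 1 (mod 20318), and -1437 mod 20318 = 18881.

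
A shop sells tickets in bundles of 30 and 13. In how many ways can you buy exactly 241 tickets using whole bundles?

Need nonnegative integers with 30j + 13k = 241.
gcd(30, 13) = 1, and 30·(-3) + 13·(7) = 1.
So (j₀, k₀) = (-723, 1687); general j = -723 + 13t, k = 1687 - 30t.
j ≥ 0 ⇒ t ≥ 56; k ≥ 0 ⇒ t ≤ 56. That's 1 value of t.

1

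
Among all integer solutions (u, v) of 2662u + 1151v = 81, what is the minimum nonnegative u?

29

gcd(2662, 1151):
  2662 = 2×1151 + 360
  1151 = 3×360 + 71
  360 = 5×71 + 5
  71 = 14×5 + 1
  5 = 5×1
so gcd(2662, 1151) = 1.
1 divides 81, so solutions exist.
Back-substitute for Bézout coefficients:
  1 = 71 - 14×5
  ... = 2662×(-227) + 1151×(525)
Scale by 81/1 = 81: (u₀, v₀) = (-18387, 42525).
General solution: u = -18387 + 1151t, v = 42525 - 2662t for integer t.
u ≥ 0: smallest is -18387 mod 1151 = 29 (at t = 16), with v = -67.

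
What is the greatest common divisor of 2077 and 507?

gcd(2077, 507):
  2077 = 4*507 + 49
  507 = 10*49 + 17
  49 = 2*17 + 15
  17 = 1*15 + 2
  15 = 7*2 + 1
  2 = 2*1
so gcd(2077, 507) = 1.

1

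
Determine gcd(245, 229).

1

gcd(245, 229):
  245 = 1×229 + 16
  229 = 14×16 + 5
  16 = 3×5 + 1
  5 = 5×1
so gcd(245, 229) = 1.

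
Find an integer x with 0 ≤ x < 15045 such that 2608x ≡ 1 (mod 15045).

14047

gcd(15045, 2608):
  15045 = 5*2608 + 2005
  2608 = 1*2005 + 603
  2005 = 3*603 + 196
  603 = 3*196 + 15
  196 = 13*15 + 1
  15 = 15*1
so gcd(15045, 2608) = 1.
Back-substitute for Bézout coefficients:
  1 = 196 - 13*15
  ... = 2608*(-998) + 15045*(173)
So 2608*-998 ≡ 1 (mod 15045), and -998 mod 15045 = 14047.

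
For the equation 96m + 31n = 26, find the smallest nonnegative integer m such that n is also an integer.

19

gcd(96, 31):
  96 = 3×31 + 3
  31 = 10×3 + 1
  3 = 3×1
so gcd(96, 31) = 1.
1 divides 26, so solutions exist.
Back-substitute for Bézout coefficients:
  1 = 31 - 10×3
  ... = 96×(-10) + 31×(31)
Scale by 26/1 = 26: (m₀, n₀) = (-260, 806).
General solution: m = -260 + 31t, n = 806 - 96t for integer t.
m ≥ 0: smallest is -260 mod 31 = 19 (at t = 9), with n = -58.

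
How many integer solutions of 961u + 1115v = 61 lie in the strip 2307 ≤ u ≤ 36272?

30

gcd(1115, 961) = 1  (1115 = 1·961 + 154, 961 = 6·154 + 37, 154 = 4·37 + 6, 37 = 6·6 + 1, 6 = 6·1).
Back-substituting, 961·(181) + 1115·(-156) = 1.
Scale by 61: particular solution (11041, -9516); reduce u mod 1115: (1006, -867).
General solution: u = 1006 + 1115t, v = -867 - 961t for integer t.
2307 ≤ 1006 + 1115t ≤ 36272 gives t ∈ [2, 31], which is 30 values.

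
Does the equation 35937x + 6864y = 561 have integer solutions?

gcd(35937, 6864):
  35937 = 5×6864 + 1617
  6864 = 4×1617 + 396
  1617 = 4×396 + 33
  396 = 12×33
so gcd(35937, 6864) = 33.
33 divides 561, so integer solutions exist.

yes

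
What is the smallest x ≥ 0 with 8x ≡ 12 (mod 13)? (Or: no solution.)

gcd(13, 8) = 1.
1 divides 12, so solutions exist.
By Bézout, 8·(5) + 13·(-3) = 1.
So 8·(5) ≡ 1 (mod 13); multiply by 12: x ≡ 60 (mod 13).
Smallest nonnegative: x = 60 mod 13 = 8.

8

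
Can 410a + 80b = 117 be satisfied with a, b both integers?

no

gcd(410, 80) = 10  (410 = 5*80 + 10, 80 = 8*10).
10 does not divide 117 (remainder 7), so no integer solutions.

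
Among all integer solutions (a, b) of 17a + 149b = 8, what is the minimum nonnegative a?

18

gcd(149, 17):
  149 = 8×17 + 13
  17 = 1×13 + 4
  13 = 3×4 + 1
  4 = 4×1
so gcd(149, 17) = 1.
1 divides 8, so solutions exist.
Back-substitute for Bézout coefficients:
  1 = 13 - 3×4
  ... = 17×(-35) + 149×(4)
Scale by 8/1 = 8: (a₀, b₀) = (-280, 32).
General solution: a = -280 + 149t, b = 32 - 17t for integer t.
a ≥ 0: smallest is -280 mod 149 = 18 (at t = 2), with b = -2.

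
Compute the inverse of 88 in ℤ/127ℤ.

gcd(127, 88) = 1.
By Bézout, 88·(13) + 127·(-9) = 1.
So 88·13 ≡ 1 (mod 127), and 13 mod 127 = 13.

13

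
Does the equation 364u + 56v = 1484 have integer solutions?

yes

gcd(364, 56):
  364 = 6×56 + 28
  56 = 2×28
so gcd(364, 56) = 28.
28 divides 1484, so integer solutions exist.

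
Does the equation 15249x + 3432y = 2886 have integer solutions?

yes

gcd(15249, 3432) = 39.
39 divides 2886, so integer solutions exist.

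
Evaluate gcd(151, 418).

gcd(418, 151):
  418 = 2·151 + 116
  151 = 1·116 + 35
  116 = 3·35 + 11
  35 = 3·11 + 2
  11 = 5·2 + 1
  2 = 2·1
so gcd(418, 151) = 1.

1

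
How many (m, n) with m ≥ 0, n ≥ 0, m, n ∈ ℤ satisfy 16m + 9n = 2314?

gcd(16, 9) = 1.
By Bézout, 16·(4) + 9·(-7) = 1.
One solution: (4, 250).
General: m = 4 + 9t, n = 250 - 16t.
m ≥ 0 ⇒ t ≥ 0; n ≥ 0 ⇒ t ≤ 15. So t ∈ [0, 15]: 16 solutions.

16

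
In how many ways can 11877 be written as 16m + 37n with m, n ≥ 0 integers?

gcd(37, 16) = 1.
By Bézout, 16*(7) + 37*(-3) = 1.
One solution: (0, 321).
General: m = 0 + 37t, n = 321 - 16t.
m ≥ 0 ⇒ t ≥ 0; n ≥ 0 ⇒ t ≤ 20. So t ∈ [0, 20]: 21 solutions.

21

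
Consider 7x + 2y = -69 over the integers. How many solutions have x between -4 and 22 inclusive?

gcd(7, 2):
  7 = 3·2 + 1
  2 = 2·1
so gcd(7, 2) = 1.
Back-substitute for Bézout coefficients:
  1 = 7 - 3·2
  ... = 7·(1) + 2·(-3)
Scale by -69: particular solution (-69, 207); reduce x mod 2: (1, -38).
General solution: x = 1 + 2t, y = -38 - 7t for integer t.
-4 ≤ 1 + 2t ≤ 22 gives t ∈ [-2, 10], which is 13 values.

13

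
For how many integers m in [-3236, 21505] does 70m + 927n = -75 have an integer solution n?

gcd(927, 70) = 1.
By Bézout, 70·(-437) + 927·(33) = 1.
Particular solution: (330, -25).
General solution: m = 330 + 927t, n = -25 - 70t for integer t.
-3236 ≤ 330 + 927t ≤ 21505 gives t ∈ [-3, 22], which is 26 values.

26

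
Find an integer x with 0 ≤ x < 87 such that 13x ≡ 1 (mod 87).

67

gcd(87, 13):
  87 = 6×13 + 9
  13 = 1×9 + 4
  9 = 2×4 + 1
  4 = 4×1
so gcd(87, 13) = 1.
Back-substitute for Bézout coefficients:
  1 = 9 - 2×4
  ... = 13×(-20) + 87×(3)
So 13×-20 ≡ 1 (mod 87), and -20 mod 87 = 67.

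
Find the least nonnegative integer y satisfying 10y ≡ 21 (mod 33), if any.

12

gcd(33, 10):
  33 = 3×10 + 3
  10 = 3×3 + 1
  3 = 3×1
so gcd(33, 10) = 1.
1 divides 21, so solutions exist.
Back-substitute for Bézout coefficients:
  1 = 10 - 3×3
  ... = 10×(10) + 33×(-3)
So 10×(10) ≡ 1 (mod 33); multiply by 21: y ≡ 210 (mod 33).
Smallest nonnegative: y = 210 mod 33 = 12.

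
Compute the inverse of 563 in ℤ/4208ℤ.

3483

gcd(4208, 563) = 1.
By Bézout, 563·(-725) + 4208·(97) = 1.
So 563·-725 ≡ 1 (mod 4208), and -725 mod 4208 = 3483.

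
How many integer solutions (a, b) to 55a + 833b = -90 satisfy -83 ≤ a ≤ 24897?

30

gcd(833, 55):
  833 = 15*55 + 8
  55 = 6*8 + 7
  8 = 1*7 + 1
  7 = 7*1
so gcd(833, 55) = 1.
Back-substitute for Bézout coefficients:
  1 = 8 - 1*7
  ... = 55*(-106) + 833*(7)
Scale by -90: particular solution (9540, -630); reduce a mod 833: (377, -25).
General solution: a = 377 + 833t, b = -25 - 55t for integer t.
-83 ≤ 377 + 833t ≤ 24897 gives t ∈ [0, 29], which is 30 values.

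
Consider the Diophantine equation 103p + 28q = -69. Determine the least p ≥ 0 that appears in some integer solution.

gcd(103, 28) = 1  (103 = 3×28 + 19, 28 = 1×19 + 9, 19 = 2×9 + 1, 9 = 9×1).
1 divides -69, so solutions exist.
Back-substituting, 103×(3) + 28×(-11) = 1.
Scale by -69/1 = -69: (p₀, q₀) = (-207, 759).
General solution: p = -207 + 28t, q = 759 - 103t for integer t.
p ≥ 0: smallest is -207 mod 28 = 17 (at t = 8), with q = -65.

17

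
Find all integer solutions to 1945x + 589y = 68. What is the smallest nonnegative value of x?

gcd(1945, 589):
  1945 = 3*589 + 178
  589 = 3*178 + 55
  178 = 3*55 + 13
  55 = 4*13 + 3
  13 = 4*3 + 1
  3 = 3*1
so gcd(1945, 589) = 1.
1 divides 68, so solutions exist.
Back-substitute for Bézout coefficients:
  1 = 13 - 4*3
  ... = 1945*(182) + 589*(-601)
Scale by 68/1 = 68: (x₀, y₀) = (12376, -40868).
General solution: x = 12376 + 589t, y = -40868 - 1945t for integer t.
x ≥ 0: smallest is 12376 mod 589 = 7 (at t = -21), with y = -23.

7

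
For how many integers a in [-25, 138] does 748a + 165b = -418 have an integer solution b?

gcd(748, 165) = 11.
By Bézout, 748·(2) + 165·(-9) = 11.
Particular solution: (14, -66).
General solution: a = 14 + 15t, b = -66 - 68t for integer t.
-25 ≤ 14 + 15t ≤ 138 gives t ∈ [-2, 8], which is 11 values.

11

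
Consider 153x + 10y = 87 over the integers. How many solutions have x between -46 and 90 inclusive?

gcd(153, 10):
  153 = 15×10 + 3
  10 = 3×3 + 1
  3 = 3×1
so gcd(153, 10) = 1.
Back-substitute for Bézout coefficients:
  1 = 10 - 3×3
  ... = 153×(-3) + 10×(46)
Scale by 87: particular solution (-261, 4002); reduce x mod 10: (9, -129).
General solution: x = 9 + 10t, y = -129 - 153t for integer t.
-46 ≤ 9 + 10t ≤ 90 gives t ∈ [-5, 8], which is 14 values.

14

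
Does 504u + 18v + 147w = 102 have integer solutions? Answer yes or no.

gcd(504, 18) = 18  (504 = 28·18).
gcd(18, 147) = 3.
3 divides 102, so integer solutions exist.

yes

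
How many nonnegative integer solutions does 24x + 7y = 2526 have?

15

gcd(24, 7) = 1.
By Bézout, 24·(-2) + 7·(7) = 1.
One solution: (2, 354).
General: x = 2 + 7t, y = 354 - 24t.
x ≥ 0 ⇒ t ≥ 0; y ≥ 0 ⇒ t ≤ 14. So t ∈ [0, 14]: 15 solutions.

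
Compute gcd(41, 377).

gcd(377, 41):
  377 = 9·41 + 8
  41 = 5·8 + 1
  8 = 8·1
so gcd(377, 41) = 1.

1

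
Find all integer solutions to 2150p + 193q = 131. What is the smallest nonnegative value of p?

gcd(2150, 193) = 1  (2150 = 11·193 + 27, 193 = 7·27 + 4, 27 = 6·4 + 3, 4 = 1·3 + 1, 3 = 3·1).
1 divides 131, so solutions exist.
Back-substituting, 2150·(-50) + 193·(557) = 1.
Scale by 131/1 = 131: (p₀, q₀) = (-6550, 72967).
General solution: p = -6550 + 193t, q = 72967 - 2150t for integer t.
p ≥ 0: smallest is -6550 mod 193 = 12 (at t = 34), with q = -133.

12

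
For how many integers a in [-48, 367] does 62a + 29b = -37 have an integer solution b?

14

gcd(62, 29) = 1.
By Bézout, 62*(-7) + 29*(15) = 1.
Particular solution: (27, -59).
General solution: a = 27 + 29t, b = -59 - 62t for integer t.
-48 ≤ 27 + 29t ≤ 367 gives t ∈ [-2, 11], which is 14 values.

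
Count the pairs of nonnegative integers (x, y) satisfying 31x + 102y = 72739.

23

gcd(102, 31):
  102 = 3*31 + 9
  31 = 3*9 + 4
  9 = 2*4 + 1
  4 = 4*1
so gcd(102, 31) = 1.
Back-substitute for Bézout coefficients:
  1 = 9 - 2*4
  ... = 31*(-23) + 102*(7)
Scale by 72739: one solution is (-1672997, 509173). Reduce x mod 102: (7, 711).
General: x = 7 + 102t, y = 711 - 31t.
x ≥ 0 ⇒ t ≥ 0; y ≥ 0 ⇒ t ≤ 22. So t ∈ [0, 22]: 23 solutions.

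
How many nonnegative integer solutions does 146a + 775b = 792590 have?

7

gcd(775, 146) = 1.
By Bézout, 146*(-69) + 775*(13) = 1.
One solution: (715, 888).
General: a = 715 + 775t, b = 888 - 146t.
a ≥ 0 ⇒ t ≥ 0; b ≥ 0 ⇒ t ≤ 6. So t ∈ [0, 6]: 7 solutions.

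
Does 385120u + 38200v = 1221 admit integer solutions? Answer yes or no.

no

gcd(385120, 38200) = 40  (385120 = 10*38200 + 3120, 38200 = 12*3120 + 760, 3120 = 4*760 + 80, 760 = 9*80 + 40, 80 = 2*40).
40 does not divide 1221 (remainder 21), so no integer solutions.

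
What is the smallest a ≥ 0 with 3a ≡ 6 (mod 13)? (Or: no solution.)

2

gcd(13, 3):
  13 = 4·3 + 1
  3 = 3·1
so gcd(13, 3) = 1.
1 divides 6, so solutions exist.
Back-substitute for Bézout coefficients:
  1 = 13 - 4·3
  ... = 3·(-4) + 13·(1)
So 3·(-4) ≡ 1 (mod 13); multiply by 6: a ≡ -24 (mod 13).
Smallest nonnegative: a = -24 mod 13 = 2.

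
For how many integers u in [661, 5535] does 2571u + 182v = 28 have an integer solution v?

gcd(2571, 182):
  2571 = 14×182 + 23
  182 = 7×23 + 21
  23 = 1×21 + 2
  21 = 10×2 + 1
  2 = 2×1
so gcd(2571, 182) = 1.
Back-substitute for Bézout coefficients:
  1 = 21 - 10×2
  ... = 2571×(-87) + 182×(1229)
Scale by 28: particular solution (-2436, 34412); reduce u mod 182: (112, -1582).
General solution: u = 112 + 182t, v = -1582 - 2571t for integer t.
661 ≤ 112 + 182t ≤ 5535 gives t ∈ [4, 29], which is 26 values.

26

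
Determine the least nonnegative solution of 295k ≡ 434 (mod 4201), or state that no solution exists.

1867

gcd(4201, 295) = 1  (4201 = 14·295 + 71, 295 = 4·71 + 11, 71 = 6·11 + 5, 11 = 2·5 + 1, 5 = 5·1).
1 divides 434, so solutions exist.
Back-substituting, 295·(769) + 4201·(-54) = 1.
So 295·(769) ≡ 1 (mod 4201); multiply by 434: k ≡ 333746 (mod 4201).
Smallest nonnegative: k = 333746 mod 4201 = 1867.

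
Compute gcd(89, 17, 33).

gcd(89, 17) = 1.
gcd(1, 33) = 1.

1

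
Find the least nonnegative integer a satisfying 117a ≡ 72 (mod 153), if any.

15

gcd(153, 117) = 9.
9 divides 72, so solutions exist.
By Bézout, 117·(4) + 153·(-3) = 9.
So 117·(4) ≡ 9 (mod 153); multiply by 8: a ≡ 32 (mod 17).
Smallest nonnegative: a = 32 mod 17 = 15.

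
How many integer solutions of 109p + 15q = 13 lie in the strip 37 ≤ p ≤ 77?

gcd(109, 15) = 1.
By Bézout, 109·(4) + 15·(-29) = 1.
Particular solution: (7, -50).
General solution: p = 7 + 15t, q = -50 - 109t for integer t.
37 ≤ 7 + 15t ≤ 77 gives t ∈ [2, 4], which is 3 values.

3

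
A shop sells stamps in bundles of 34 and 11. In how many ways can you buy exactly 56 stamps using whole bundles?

1

Need nonnegative integers with 34j + 11k = 56.
gcd(34, 11) = 1, and 34·(1) + 11·(-3) = 1.
So (j₀, k₀) = (56, -168); general j = 56 + 11t, k = -168 - 34t.
j ≥ 0 ⇒ t ≥ -5; k ≥ 0 ⇒ t ≤ -5. That's 1 value of t.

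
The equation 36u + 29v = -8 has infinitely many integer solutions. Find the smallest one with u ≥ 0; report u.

3

gcd(36, 29):
  36 = 1×29 + 7
  29 = 4×7 + 1
  7 = 7×1
so gcd(36, 29) = 1.
1 divides -8, so solutions exist.
Back-substitute for Bézout coefficients:
  1 = 29 - 4×7
  ... = 36×(-4) + 29×(5)
Scale by -8/1 = -8: (u₀, v₀) = (32, -40).
General solution: u = 32 + 29t, v = -40 - 36t for integer t.
u ≥ 0: smallest is 32 mod 29 = 3 (at t = -1), with v = -4.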